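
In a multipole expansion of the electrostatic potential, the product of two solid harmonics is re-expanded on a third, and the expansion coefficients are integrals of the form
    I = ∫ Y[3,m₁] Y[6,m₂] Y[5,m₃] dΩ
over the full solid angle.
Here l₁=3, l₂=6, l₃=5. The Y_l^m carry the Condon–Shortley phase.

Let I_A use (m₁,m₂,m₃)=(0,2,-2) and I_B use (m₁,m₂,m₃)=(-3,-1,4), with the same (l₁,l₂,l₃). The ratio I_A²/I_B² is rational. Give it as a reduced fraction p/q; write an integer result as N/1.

2/3

Shared (l₁,l₂,l₃)=(3,6,5): N and (l;000)² cancel in I_A²/I_B².
A: Δ = 4!·2!·8!/15! = 1/675675; Racah Σ t=1..3: t=1:−1/60480 t=2:+1/5760 t=3:−1/8640 = 1/24192; ⇒ 3j(3 6 5; 0 2 -2)² = 8/3003, sgn -1
B: Δ = 4!·2!·8!/15! = 1/675675; Racah Σ t=4..4: t=4:+1/241920 = 1/241920; ⇒ 3j(3 6 5; -3 -1 4)² = 4/1001, sgn -1
I_A²/I_B² = (8/3003)/(4/1001) = 2/3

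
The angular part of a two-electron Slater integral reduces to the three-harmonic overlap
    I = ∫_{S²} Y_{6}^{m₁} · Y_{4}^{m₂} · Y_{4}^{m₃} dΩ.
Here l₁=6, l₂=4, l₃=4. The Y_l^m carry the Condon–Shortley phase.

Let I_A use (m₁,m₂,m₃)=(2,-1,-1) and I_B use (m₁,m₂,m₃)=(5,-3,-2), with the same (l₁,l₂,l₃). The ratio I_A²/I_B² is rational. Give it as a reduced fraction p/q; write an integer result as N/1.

70/33

l's match ⇒ only the (l;m) 3-j factors differ between A and B.
A: triangle coeff Δ(6,4,4) = 1/1261260; Σ_t [1,3]: t=1:−1/8640 t=2:+1/2304 t=3:−1/8640 = 7/34560; (3j)²=7/429 [(6 4 4; 2 -1 -1)], sign=-1
B: triangle coeff Δ(6,4,4) = 1/1261260; Σ_t [0,1]: t=0:+1/86400 t=1:−1/172800 = 1/172800; (3j)²=1/130 [(6 4 4; 5 -3 -2)], sign=+1
I_A²/I_B² = (7/429)/(1/130) = 70/33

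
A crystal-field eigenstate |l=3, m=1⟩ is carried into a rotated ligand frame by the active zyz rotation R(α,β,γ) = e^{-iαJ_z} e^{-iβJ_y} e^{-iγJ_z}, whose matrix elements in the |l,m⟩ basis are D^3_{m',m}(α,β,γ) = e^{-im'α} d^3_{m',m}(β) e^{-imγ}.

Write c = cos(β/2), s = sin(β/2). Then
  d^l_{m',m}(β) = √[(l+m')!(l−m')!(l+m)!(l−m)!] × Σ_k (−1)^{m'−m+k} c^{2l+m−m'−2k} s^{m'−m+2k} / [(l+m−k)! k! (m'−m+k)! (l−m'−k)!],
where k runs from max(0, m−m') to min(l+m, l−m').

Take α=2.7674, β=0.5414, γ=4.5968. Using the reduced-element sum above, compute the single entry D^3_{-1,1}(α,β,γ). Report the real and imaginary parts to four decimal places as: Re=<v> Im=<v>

Re=-0.0850 Im=-0.3212

First d^3_{-1,1}(β=0.5414), then the phase factors e^{-i(-1)α} and e^{-i(1)γ}:
c=cos(0.541400/2)=0.963584, s=sin(0.541400/2)=0.267406; N=√[2·24·24·2]=48.000000
Admissible k: 2..4 (factorial args all ≥0)
  k=2: (−1)^0·48.0000/(8)·0.9636^4·0.2674^2 = +0.369872
  k=3: (−1)^1·48.0000/(6)·0.9636^2·0.2674^4 = -0.037980
  k=4: (−1)^2·48.0000/(48)·0.9636^0·0.2674^6 = +0.000366
d^3_{-1,1}(0.5414) = +0.369872 -0.037980 +0.000366 = +0.332258
Attach z-rotation phases: D = e^{-i(-1)(2.7674)}·(+0.332258)·e^{-i(1)(4.5968)} = -0.084969-0.321210i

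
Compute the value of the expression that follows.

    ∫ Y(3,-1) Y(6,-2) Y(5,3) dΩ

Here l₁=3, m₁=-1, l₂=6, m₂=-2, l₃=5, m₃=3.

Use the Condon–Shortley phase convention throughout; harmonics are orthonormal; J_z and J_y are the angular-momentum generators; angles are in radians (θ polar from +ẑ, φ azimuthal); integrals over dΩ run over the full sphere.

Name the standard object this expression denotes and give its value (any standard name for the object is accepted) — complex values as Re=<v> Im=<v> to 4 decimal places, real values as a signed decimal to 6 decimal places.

This is a Gaunt coefficient — the integral of a triple product of spherical harmonics over the sphere.
Checks pass: Σm=0; 14 even; l₃=5∈[3,9].
(2·3+1)(2·6+1)(2·5+1) = 1001
Δ: 4! 2! 8! / 15! → 1/675675
sum: t=1:−1/8640 t=2:+1/2304 t=3:−1/8640 = 7/34560
3j²(3 6 5; 0 0 0) = Δ·Π!·Σ² = 7/429  (sign -1)
sum: t=2:+1/11520 t=3:−1/30240 t=4:+1/1935360 = 1/18432
3j²(3 6 5; -1 -2 3) = Δ·Π!·Σ² = 7/429  (sign +1)
combine: 4πI² = 1001·7/429·7/429 = 343/1287
take √, sign -1: I = -0.14563067

Gaunt coefficient, -0.145631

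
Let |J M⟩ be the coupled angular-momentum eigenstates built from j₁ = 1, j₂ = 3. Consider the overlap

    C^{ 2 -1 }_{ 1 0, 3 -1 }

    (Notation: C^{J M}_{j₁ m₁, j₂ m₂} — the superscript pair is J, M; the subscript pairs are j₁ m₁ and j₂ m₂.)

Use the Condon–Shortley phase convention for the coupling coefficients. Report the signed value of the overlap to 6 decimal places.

triangle: 2!×0!×4!/7! = 48/5040
(j±m)!: 1!×1!×2!×4!×1!×3! = 288
prefactor² = (2J+1)×Δ×N² = 96/7
  k=1: −1/(1!×1!×0!×1!×0!×3!) = -1/6
Σ = -1/6  ⇒  CG² = 96/7×(-1/6)² = 8/21
CG = −√(8/21) = -0.617213

-0.617213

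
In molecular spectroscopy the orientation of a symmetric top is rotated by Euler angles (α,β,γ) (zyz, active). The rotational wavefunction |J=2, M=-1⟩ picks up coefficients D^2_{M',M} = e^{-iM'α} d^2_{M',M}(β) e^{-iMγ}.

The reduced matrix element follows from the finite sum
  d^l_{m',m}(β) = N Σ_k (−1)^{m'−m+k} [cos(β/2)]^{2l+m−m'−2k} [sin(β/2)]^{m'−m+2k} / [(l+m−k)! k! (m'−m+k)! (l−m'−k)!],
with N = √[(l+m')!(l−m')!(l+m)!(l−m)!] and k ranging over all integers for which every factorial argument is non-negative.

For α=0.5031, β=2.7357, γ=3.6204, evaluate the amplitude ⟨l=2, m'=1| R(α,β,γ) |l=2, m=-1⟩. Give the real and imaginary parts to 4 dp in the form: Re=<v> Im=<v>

Re=0.8032 Im=-0.0195

Split into d^2_{1,-1}(β=2.7357) × two z-phases.
With c≡cos(β/2)=0.201556 and s≡sin(β/2)=0.979477, N=[6·1·1·6]^{1/2}=6.000000
The bounds max(0,m−m')=0 and min(l+m,l−m')=1 give 2 terms
  k=0: (−1)^2·6.0000/(2)·0.2016^2·0.9795^2 = +0.116923
  k=1: (−1)^3·6.0000/(6)·0.2016^0·0.9795^4 = -0.920401
d^2_{1,-1}(2.7357) = +0.116923 -0.920401 = -0.803477
Phases: e^{-i·(1)·0.5031}=+0.876092-0.482144i, e^{-i·(-1)·3.6204}=-0.887545-0.460721i ⇒ D=+0.803240-0.019517i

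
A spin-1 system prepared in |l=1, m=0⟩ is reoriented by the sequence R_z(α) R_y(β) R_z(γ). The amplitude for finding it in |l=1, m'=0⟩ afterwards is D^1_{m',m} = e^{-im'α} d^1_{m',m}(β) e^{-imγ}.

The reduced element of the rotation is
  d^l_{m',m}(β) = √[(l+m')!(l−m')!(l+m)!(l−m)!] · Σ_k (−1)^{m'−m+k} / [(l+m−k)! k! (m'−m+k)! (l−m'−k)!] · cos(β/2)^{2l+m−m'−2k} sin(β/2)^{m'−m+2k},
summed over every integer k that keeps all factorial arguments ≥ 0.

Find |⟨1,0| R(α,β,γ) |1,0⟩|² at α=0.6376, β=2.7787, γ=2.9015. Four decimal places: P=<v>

D^1_{0,0}(0.6376,2.7787,2.9015) = e^{-i·0·0.6376}·d^1_{0,0}(2.7787)·e^{-i·0·2.9015}. Compute d first:
Half-angle: c=0.180452, s=0.983584. N=√(1·1·1·1)=1.000000
Admissible k: 0..1 (factorial args all ≥0)
  k=0: (−1)^0·1.0000/(1)·0.1805^2·0.9836^0 = +0.032563
  k=1: (−1)^1·1.0000/(1)·0.1805^0·0.9836^2 = -0.967437
d^1_{0,0}(2.7787) = +0.032563 -0.967437 = -0.934874
|D^1_{0,0}|² = |d^1_{0,0}(β)|² = (-0.934874)² = 0.873989 (the z-rotation phases have unit modulus)

P=0.8740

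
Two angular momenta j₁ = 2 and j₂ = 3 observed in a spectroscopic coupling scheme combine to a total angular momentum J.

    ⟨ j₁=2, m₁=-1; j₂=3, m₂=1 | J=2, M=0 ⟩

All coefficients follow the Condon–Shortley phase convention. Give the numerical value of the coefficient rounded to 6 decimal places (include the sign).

+0.377964  (= +√(1/7))

j₁+j₂−J=3  J+j₁−j₂=1  J−j₁+j₂=3  j₁+j₂+J+1=8
(j₁±m₁, j₂±m₂, J±M) = (1,3,4,2,2,2)
P² = 36/7
sum k=2..3:
  [2] +1/4 = 1/4
  [3] −1/12 = -1/12
S = 1/6
C² = P²·S² = 1/7 ; C = +0.377964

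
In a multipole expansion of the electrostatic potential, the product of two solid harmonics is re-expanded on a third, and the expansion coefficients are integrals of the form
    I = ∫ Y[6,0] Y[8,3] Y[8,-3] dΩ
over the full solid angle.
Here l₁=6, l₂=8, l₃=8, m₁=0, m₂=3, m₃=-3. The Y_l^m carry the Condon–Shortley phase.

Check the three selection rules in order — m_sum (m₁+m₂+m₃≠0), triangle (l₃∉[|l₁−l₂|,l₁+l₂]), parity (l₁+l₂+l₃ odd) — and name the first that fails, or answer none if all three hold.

m₁+m₂+m₃ = 0 + 3 − 3 = 0  ✓
triangle: |6−8|=2 ≤ l₃=8 ≤ 6+8=14  ✓
parity: l₁+l₂+l₃ = 22 is even  ✓

none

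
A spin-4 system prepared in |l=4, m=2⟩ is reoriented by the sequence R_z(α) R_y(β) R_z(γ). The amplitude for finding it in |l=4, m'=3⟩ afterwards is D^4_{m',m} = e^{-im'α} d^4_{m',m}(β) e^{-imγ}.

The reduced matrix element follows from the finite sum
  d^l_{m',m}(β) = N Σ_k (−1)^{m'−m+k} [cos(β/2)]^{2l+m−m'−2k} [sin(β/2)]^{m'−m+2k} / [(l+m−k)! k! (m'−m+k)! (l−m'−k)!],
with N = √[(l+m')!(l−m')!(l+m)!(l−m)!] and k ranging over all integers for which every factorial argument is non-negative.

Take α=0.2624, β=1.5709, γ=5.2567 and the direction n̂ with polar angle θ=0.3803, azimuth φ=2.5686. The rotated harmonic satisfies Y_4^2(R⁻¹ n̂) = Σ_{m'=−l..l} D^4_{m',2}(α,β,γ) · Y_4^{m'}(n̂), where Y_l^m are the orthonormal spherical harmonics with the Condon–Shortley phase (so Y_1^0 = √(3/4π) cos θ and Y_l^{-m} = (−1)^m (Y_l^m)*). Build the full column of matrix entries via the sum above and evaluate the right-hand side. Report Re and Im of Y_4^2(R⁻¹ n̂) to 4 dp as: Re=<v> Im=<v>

Re=-0.0167 Im=-0.1767

Need the full column D^4_{m',2} for m'=−4..4 at α=0.2624, β=1.5709, γ=5.2567.
cos(β/2)=0.707070, sin(β/2)=0.707143
d^4_{-4,2}: single k=6 term ⇒ +0.330787;  D = -0.330536+0.012905i
d^4_{-3,2}: k∈[5..6] ⇒ +0.701633 -0.233926 = +0.467707;  D = -0.446621+0.138852i
d^4_{-2,2}: k∈[4..6] ⇒ +0.937500 -0.750156 +0.062526 = +0.249870;  D = -0.211195+0.133536i
d^4_{-1,2}: k∈[3..5] ⇒ +0.883792 -1.325963 +0.265248 = -0.176923;  D = +0.119894-0.130105i
d^4_{0,2}: k∈[2..4] ⇒ +0.592804 -1.581139 +0.593050 = -0.395285;  D = +0.183296-0.350218i
d^4_{1,2}: k∈[1..3] ⇒ +0.265083 -1.325688 +0.883975 = -0.176630;  D = +0.038507-0.172382i
d^4_{2,2}: k∈[0..2] ⇒ +0.062474 -0.749844 +0.937500 = +0.250130;  D = +0.010659+0.249902i
d^4_{3,2}: k∈[0..1] ⇒ -0.233781 +0.701488 = +0.467707;  D = +0.140461+0.446117i
d^4_{4,2}: single k=0 term ⇒ +0.330650;  D = +0.177712+0.278833i
Y_4^{m'}(θ=0.3803,φ=2.5686) and Σ D·Y over m':
  (-0.3305+0.0129i)·(-0.0055+0.0063i)  (-0.4466+0.1389i)·(+0.0088-0.0588i)  (-0.2112+0.1335i)·(+0.0957+0.2115i)  (+0.1199-0.1301i)·(-0.4159-0.2683i)  (+0.1833-0.3502i)·(+0.3335+0.0000i)  (+0.0385-0.1724i)·(+0.4159-0.2683i)  (+0.0107+0.2499i)·(+0.0957-0.2115i)  (+0.1405+0.4461i)·(-0.0088-0.0588i)  (+0.1777+0.2788i)·(-0.0055-0.0063i)
Y_4^2(R⁻¹ n̂) = -0.016696-0.176659i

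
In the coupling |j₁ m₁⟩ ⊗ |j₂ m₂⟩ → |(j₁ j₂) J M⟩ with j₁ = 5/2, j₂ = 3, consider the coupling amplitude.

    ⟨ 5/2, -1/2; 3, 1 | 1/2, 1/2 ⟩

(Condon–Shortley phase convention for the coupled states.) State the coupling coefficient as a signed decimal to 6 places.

-0.436436  (= −√(4/21))

√[2·5!0!1!/7! · 2!3!4!2!1!0!] = √(192/7)
  +(−1)^3/∏(3,2,0,1,0,0)! = -1/12  (running -1/12)
⟨..|..⟩ = √(192/7)·(-1/12) = -0.436436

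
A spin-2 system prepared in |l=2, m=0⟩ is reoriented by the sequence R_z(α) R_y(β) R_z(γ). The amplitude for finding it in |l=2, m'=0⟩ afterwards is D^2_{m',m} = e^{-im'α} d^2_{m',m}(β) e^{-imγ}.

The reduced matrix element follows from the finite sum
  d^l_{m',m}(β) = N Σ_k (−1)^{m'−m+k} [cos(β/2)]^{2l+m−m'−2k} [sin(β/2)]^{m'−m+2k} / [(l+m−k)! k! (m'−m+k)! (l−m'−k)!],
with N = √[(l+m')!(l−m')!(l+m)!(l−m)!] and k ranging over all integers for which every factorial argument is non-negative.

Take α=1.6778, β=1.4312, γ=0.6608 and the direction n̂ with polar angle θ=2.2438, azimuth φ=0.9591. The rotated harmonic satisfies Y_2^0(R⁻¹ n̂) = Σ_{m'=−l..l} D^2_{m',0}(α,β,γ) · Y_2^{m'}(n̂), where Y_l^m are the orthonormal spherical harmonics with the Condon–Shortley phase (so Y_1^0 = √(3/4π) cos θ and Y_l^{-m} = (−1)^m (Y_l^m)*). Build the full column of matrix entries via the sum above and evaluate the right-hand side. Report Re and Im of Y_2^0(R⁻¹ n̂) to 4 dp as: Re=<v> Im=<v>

Need the full column D^2_{m',0} for m'=−2..2 at α=1.6778, β=1.4312, γ=0.6608.
cos(β/2)=0.754700, sin(β/2)=0.656070
d^2_{-2,0}: single k=2 term ⇒ +0.600516;  D = -0.586817-0.127536i
d^2_{-1,0}: k∈[1..2] ⇒ +0.690794 -0.522037 = +0.168757;  D = -0.018023+0.167792i
d^2_{0,0}: k∈[0..2] ⇒ +0.324412 -0.980639 +0.185269 = -0.470959;  D = -0.470959+0.000000i
d^2_{1,0}: k∈[0..1] ⇒ -0.690794 +0.522037 = -0.168757;  D = +0.018023+0.167792i
d^2_{2,0}: single k=0 term ⇒ +0.600516;  D = -0.586817+0.127536i
Y_2^{m'}(θ=2.2438,φ=0.9591) and Σ D·Y over m':
  (-0.5868-0.1275i)·(-0.0804-0.2221i)  (-0.0180+0.1678i)·(-0.2162+0.3083i)  (-0.4710+0.0000i)·(+0.0522+0.0000i)  (+0.0180+0.1678i)·(+0.2162+0.3083i)  (-0.5868+0.1275i)·(-0.0804+0.2221i)
Y_2^0(R⁻¹ n̂) = -0.082535+0.000000i

Re=-0.0825 Im=0.0000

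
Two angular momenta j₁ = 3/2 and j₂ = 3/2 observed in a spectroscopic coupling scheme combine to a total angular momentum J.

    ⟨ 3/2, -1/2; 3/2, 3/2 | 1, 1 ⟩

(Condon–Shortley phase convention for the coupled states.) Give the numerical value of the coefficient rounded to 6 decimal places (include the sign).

triangle: 2!·1!·1!/5! = 2/120
(j±m)!: 1!·2!·3!·0!·2!·0! = 24
prefactor² = (2J+1)·Δ·N² = 6/5
  k=2: +1/(2!·0!·0!·1!·1!·0!) = 1/2
Σ = 1/2  ⇒  CG² = 6/5·(1/2)² = 3/10
CG = +√(3/10) = +0.547723

+√(3/10) ≈ +0.547723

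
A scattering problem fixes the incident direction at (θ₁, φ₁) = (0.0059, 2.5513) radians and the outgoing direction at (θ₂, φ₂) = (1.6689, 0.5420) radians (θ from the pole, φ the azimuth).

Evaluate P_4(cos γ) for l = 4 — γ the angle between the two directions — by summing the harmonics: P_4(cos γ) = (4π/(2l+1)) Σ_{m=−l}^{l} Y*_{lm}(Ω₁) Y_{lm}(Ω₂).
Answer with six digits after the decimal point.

0.337616

Term-by-term m-sum for l=4 (normalisation 4π/9 = 1.396263):
  term(m=-4) = -0.00000 + 0.00000j   from Y*(Ω₁)=-0.00000 - 0.00000j, Y(Ω₂)=-0.24410 - 0.35895j
  term(m=-3) = -0.00000 + 0.00000j   from Y*(Ω₁)=0.00000 + 0.00000j, Y(Ω₂)=0.00667 + 0.12065j
  term(m=-2) = 0.00001 + 0.00002j   from Y*(Ω₁)=0.00003 - 0.00006j, Y(Ω₂)=-0.14458 + 0.27316j
  term(m=-1) = -0.00064 + 0.00137j   from Y*(Ω₁)=-0.00927 + 0.00621j, Y(Ω₂)=0.11586 - 0.06977j
  term(m=+0) = 0.24305 + 0.00000j   from Y*(Ω₁)=0.84614 + 0.00000j, Y(Ω₂)=0.28725 + 0.00000j
  term(m=+1) = -0.00064 - 0.00137j   from Y*(Ω₁)=0.00927 + 0.00621j, Y(Ω₂)=-0.11586 - 0.06977j
  term(m=+2) = 0.00001 - 0.00002j   from Y*(Ω₁)=0.00003 + 0.00006j, Y(Ω₂)=-0.14458 - 0.27316j
  term(m=+3) = -0.00000 - 0.00000j   from Y*(Ω₁)=-0.00000 + 0.00000j, Y(Ω₂)=-0.00667 + 0.12065j
  term(m=+4) = -0.00000 - 0.00000j   from Y*(Ω₁)=-0.00000 + 0.00000j, Y(Ω₂)=-0.24410 + 0.35895j
Σ over m = 0.24180 - 0.00000j; ×(4π/9) → 0.33762 - 0.00000j. Real part: 0.337616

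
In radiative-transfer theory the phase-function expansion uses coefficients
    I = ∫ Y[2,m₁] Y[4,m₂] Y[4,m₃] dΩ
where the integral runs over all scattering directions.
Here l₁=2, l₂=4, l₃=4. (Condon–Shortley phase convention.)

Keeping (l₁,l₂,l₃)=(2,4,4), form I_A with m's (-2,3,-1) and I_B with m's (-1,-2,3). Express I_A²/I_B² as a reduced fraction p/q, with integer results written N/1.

l's match ⇒ only the (l;m) 3-j factors differ between A and B.
A: triangle coeff Δ(2,4,4) = 1/13860; Σ_t [2,2]: t=2:+1/480 = 1/480; (3j)²=3/110 [(2 4 4; -2 3 -1)], sign=-1
B: triangle coeff Δ(2,4,4) = 1/13860; Σ_t [1,2]: t=1:−1/240 t=2:+1/1440 = -1/288; (3j)²=5/132 [(2 4 4; -1 -2 3)], sign=+1
I_A²/I_B² = (3/110)/(5/132) = 18/25

18/25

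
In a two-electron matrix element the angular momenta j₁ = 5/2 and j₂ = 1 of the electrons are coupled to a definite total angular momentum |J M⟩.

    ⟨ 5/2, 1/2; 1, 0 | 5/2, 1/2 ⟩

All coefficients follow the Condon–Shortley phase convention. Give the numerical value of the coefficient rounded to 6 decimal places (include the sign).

+0.169031  (= +√(1/35))

triangle: 1!*4!*1!/7! = 24/5040
(j±m)!: 3!*2!*1!*1!*3!*2! = 144
prefactor² = (2J+1)*Δ*N² = 144/35
  k=0: +1/(0!*1!*2!*1!*2!*0!) = 1/4
  k=1: −1/(1!*0!*1!*0!*3!*1!) = -1/6
Σ = 1/12  ⇒  CG² = 144/35*(1/12)² = 1/35
CG = +√(1/35) = +0.169031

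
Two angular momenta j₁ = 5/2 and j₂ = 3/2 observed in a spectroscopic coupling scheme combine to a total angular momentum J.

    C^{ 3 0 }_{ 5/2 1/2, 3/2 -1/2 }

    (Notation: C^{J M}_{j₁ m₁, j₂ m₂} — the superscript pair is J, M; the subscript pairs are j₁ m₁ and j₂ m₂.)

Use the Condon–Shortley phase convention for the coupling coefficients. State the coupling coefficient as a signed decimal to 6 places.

√[7·1!4!2!/8! · 3!2!1!2!3!3!] = √(36/5)
  +(−1)^0/∏(0,1,2,1,2,1)! = 1/4  (running 1/4)
  +(−1)^1/∏(1,0,1,0,3,2)! = -1/12  (running 1/6)
⟨..|..⟩ = √(36/5)·(1/6) = +0.447214

+√(1/5) ≈ +0.447214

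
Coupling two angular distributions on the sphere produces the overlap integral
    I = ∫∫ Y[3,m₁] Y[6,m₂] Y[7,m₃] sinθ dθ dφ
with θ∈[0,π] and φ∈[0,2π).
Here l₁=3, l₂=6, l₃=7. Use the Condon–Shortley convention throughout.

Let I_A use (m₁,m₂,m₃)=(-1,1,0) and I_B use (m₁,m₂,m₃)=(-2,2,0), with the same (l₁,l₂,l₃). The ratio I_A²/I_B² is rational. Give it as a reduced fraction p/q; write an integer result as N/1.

Same 3,6,7: normalisation and zero-m 3j drop out of the ratio.
A: Δ: 2! 4! 10! / 17! → 1/2042040; sum: t=0:+1/1451520 t=1:−1/103680 t=2:+1/115200 = -1/3628800; 3j²(3 6 7; -1 1 0) = Δ·Π!·Σ² = 1/36465  (sign +1)
B: Δ: 2! 4! 10! / 17! → 1/2042040; sum: t=1:−1/725760 t=2:+1/207360 = 1/290304; 3j²(3 6 7; -2 2 0) = Δ·Π!·Σ² = 125/7293  (sign -1)
I_A²/I_B² = (1/36465)/(125/7293) = 1/625

1/625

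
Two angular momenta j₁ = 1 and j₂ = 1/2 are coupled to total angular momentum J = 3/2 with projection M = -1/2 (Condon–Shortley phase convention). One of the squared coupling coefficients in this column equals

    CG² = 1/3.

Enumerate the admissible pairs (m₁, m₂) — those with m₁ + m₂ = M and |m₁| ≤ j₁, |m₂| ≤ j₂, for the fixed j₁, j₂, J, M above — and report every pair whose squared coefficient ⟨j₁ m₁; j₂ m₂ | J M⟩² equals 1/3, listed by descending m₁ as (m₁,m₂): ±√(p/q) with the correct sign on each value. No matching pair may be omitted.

Admissible pairs with m₁+m₂ = M = -1/2: (-1,1/2), (0,-1/2)
  (m₁,m₂)=(0,-1/2): CG² = 2/3, CG = +√(2/3)
  (m₁,m₂)=(-1,1/2): CG² = 1/3, CG = +√(1/3)   ← matches the target
Pairs with CG² = 1/3: (-1,1/2): +√(1/3)

(-1,1/2): +√(1/3)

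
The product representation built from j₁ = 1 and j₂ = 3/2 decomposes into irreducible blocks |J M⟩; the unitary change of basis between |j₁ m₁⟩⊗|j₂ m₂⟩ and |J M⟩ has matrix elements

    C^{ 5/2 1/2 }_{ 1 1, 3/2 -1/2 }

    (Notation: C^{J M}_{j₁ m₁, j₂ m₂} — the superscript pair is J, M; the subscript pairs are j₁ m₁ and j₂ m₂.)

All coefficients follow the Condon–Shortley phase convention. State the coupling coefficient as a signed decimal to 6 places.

triangle: 0!*2!*3!/6! = 12/720
(j±m)!: 2!*0!*1!*2!*3!*2! = 48
prefactor² = (2J+1)*Δ*N² = 24/5
  k=0: +1/(0!*0!*0!*1!*2!*2!) = 1/4
Σ = 1/4  ⇒  CG² = 24/5*(1/4)² = 3/10
CG = +√(3/10) = +0.547723

+0.547723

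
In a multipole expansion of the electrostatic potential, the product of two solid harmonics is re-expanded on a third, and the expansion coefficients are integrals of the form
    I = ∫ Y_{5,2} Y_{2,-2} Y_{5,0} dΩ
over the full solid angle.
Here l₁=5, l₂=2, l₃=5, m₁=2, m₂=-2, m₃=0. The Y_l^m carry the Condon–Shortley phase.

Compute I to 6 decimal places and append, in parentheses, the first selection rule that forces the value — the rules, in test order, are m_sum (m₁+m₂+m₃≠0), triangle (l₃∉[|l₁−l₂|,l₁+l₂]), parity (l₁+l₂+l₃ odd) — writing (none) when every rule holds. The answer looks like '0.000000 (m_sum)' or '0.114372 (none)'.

Rules hold: Σm=0, L=12 even, 3≤5≤7.
N = 11·5·11 = 605
Δ = 2!·8!·2!/13! = 1/38610
Racah Σ t=0..2: t=0:+1/2880 t=1:−1/576 t=2:+1/2880 = -1/960
⇒ 3j(5 2 5; 0 0 0)² = 10/429, sgn +1
Racah Σ t=0..0: t=0:+1/2880 = 1/2880
⇒ 3j(5 2 5; 2 -2 0)² = 14/429, sgn -1
4πI² = N·(3j₀)²·(3jₘ)² = 700/1521
I = -1·√(0.460224/4π) = -0.19137248
No selection rule forces the value: the integral is nonzero (none).

-0.191372 (none)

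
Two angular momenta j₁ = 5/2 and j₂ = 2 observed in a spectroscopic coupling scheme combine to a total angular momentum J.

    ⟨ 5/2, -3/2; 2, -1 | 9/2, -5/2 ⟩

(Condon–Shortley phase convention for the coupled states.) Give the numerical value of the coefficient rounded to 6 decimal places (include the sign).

+√(5/9) = +0.745356

√[10·0!5!4!/10! · 1!4!1!3!2!7!] = √(11520)
  +(−1)^0/∏(0,0,4,1,1,3)! = 1/144  (running 1/144)
⟨..|..⟩ = √(11520)·(1/144) = +0.745356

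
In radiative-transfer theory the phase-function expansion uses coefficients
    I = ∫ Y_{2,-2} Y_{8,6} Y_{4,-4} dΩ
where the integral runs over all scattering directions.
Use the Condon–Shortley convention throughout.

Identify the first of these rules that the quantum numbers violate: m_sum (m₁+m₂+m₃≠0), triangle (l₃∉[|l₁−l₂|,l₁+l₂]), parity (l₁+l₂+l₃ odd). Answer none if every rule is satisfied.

azimuthal sum: -2 + 6 − 4 = 0  ✓
l₃ must lie in [6,10]; have l₃=4  ✗
L = 2 + 8 + 4 = 14 (even)

triangle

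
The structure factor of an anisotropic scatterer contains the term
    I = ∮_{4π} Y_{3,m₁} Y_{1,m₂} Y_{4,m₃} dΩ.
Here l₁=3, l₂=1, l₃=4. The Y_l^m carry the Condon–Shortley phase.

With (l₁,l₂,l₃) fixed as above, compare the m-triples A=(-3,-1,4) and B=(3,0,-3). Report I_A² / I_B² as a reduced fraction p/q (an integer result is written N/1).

4/1

Shared (l₁,l₂,l₃)=(3,1,4): N and (l;000)² cancel in I_A²/I_B².
A: Δ = 0!·6!·2!/9! = 1/252; Racah Σ t=0..0: t=0:+1/1440 = 1/1440; ⇒ 3j(3 1 4; -3 -1 4)² = 1/9, sgn +1
B: Δ = 0!·6!·2!/9! = 1/252; Racah Σ t=0..0: t=0:+1/720 = 1/720; ⇒ 3j(3 1 4; 3 0 -3)² = 1/36, sgn -1
I_A²/I_B² = (1/9)/(1/36) = 4/1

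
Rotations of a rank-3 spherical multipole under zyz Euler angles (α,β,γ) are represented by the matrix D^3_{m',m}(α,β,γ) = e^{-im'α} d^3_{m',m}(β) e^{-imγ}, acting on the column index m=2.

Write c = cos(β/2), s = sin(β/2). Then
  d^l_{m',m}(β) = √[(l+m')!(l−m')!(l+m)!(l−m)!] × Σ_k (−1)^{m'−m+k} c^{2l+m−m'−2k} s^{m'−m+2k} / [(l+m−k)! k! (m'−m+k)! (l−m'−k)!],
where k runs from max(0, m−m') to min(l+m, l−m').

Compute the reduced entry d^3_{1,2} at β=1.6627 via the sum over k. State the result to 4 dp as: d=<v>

d^3_{1,2}(β=1.6627) via the finite sum:
With c≡cos(β/2)=0.673879 and s≡sin(β/2)=0.738842, N=[24·2·120·1]^{1/2}=75.894664
The bounds max(0,m−m')=1 and min(l+m,l−m')=2 give 2 terms
  k=1: (−1)^0·75.8947/(24)·0.6739^5·0.7388^1 = +0.324684
  k=2: (−1)^1·75.8947/(12)·0.6739^3·0.7388^3 = -0.780603
d^3_{1,2}(1.6627) = +0.324684 -0.780603 = -0.455919

d=-0.4559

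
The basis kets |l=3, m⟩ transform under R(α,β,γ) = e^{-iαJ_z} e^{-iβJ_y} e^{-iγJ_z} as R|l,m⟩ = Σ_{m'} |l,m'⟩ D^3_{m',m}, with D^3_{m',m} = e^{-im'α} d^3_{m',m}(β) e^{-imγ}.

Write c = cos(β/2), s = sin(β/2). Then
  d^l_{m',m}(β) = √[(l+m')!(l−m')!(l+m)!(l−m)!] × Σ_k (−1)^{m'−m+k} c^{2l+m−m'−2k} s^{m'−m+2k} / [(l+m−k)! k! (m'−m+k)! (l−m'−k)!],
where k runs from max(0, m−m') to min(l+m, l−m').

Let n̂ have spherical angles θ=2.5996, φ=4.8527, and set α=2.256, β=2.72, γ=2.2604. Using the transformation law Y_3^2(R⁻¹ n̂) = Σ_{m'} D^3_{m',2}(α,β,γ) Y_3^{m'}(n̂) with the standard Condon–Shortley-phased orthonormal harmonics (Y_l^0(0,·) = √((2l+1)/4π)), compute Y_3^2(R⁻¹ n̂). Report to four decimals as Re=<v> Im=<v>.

Need the full column D^3_{m',2} for m'=−3..3 at α=2.2560, β=2.7200, γ=2.2604.
cos(β/2)=0.209239, sin(β/2)=0.977865
d^3_{-3,2}: single k=5 term ⇒ +0.458259;  D = -0.286867+0.357364i
d^3_{-2,2}: k∈[4..5] ⇒ +0.200156 -0.874324 = -0.674168;  D = -0.674142+0.005933i
d^3_{-1,2}: k∈[3..4] ⇒ +0.054174 -0.591610 = -0.537436;  D = +0.343755+0.413122i
d^3_{0,2}: k∈[2..3] ⇒ +0.010039 -0.219260 = -0.209221;  D = +0.039840-0.205393i
d^3_{1,2}: k∈[1..2] ⇒ +0.001240 -0.054174 = -0.052934;  D = -0.046615+0.025081i
d^3_{2,2}: k∈[0..1] ⇒ +0.000084 -0.009164 = -0.009080;  D = +0.008392+0.003469i
d^3_{3,2}: single k=0 term ⇒ -0.000961;  D = -0.000278-0.000920i
Y_3^{m'}(θ=2.5996,φ=4.8527) and Σ D·Y over m':
  (-0.2869+0.3574i)·(-0.0234-0.0523i)  (-0.6741+0.0059i)·(+0.2239-0.0645i)  (+0.3438+0.4131i)·(+0.0622+0.4407i)  (+0.0398-0.2054i)·(-0.2140+0.0000i)  (-0.0466+0.0251i)·(-0.0622+0.4407i)  (+0.0084+0.0035i)·(+0.2239+0.0645i)  (-0.0003-0.0009i)·(+0.0234-0.0523i)
Y_3^2(R⁻¹ n̂) = -0.300868+0.251821i

Re=-0.3009 Im=0.2518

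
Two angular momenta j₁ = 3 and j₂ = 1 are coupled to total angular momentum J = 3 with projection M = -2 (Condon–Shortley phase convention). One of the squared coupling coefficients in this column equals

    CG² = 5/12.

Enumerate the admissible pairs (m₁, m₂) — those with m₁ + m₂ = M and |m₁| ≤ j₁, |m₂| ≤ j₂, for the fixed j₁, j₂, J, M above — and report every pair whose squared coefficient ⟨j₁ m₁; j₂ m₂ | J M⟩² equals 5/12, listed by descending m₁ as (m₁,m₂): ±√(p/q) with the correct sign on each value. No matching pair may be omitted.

(-1,-1): +√(5/12)

Admissible pairs with m₁+m₂ = M = -2: (-3,1), (-2,0), (-1,-1)
  (m₁,m₂)=(-1,-1): CG² = 5/12, CG = +√(5/12)   ← matches the target
  (m₁,m₂)=(-2,0): CG² = 1/3, CG = −√(1/3)
  (m₁,m₂)=(-3,1): CG² = 1/4, CG = −√(1/4)
Pairs with CG² = 5/12: (-1,-1): +√(5/12)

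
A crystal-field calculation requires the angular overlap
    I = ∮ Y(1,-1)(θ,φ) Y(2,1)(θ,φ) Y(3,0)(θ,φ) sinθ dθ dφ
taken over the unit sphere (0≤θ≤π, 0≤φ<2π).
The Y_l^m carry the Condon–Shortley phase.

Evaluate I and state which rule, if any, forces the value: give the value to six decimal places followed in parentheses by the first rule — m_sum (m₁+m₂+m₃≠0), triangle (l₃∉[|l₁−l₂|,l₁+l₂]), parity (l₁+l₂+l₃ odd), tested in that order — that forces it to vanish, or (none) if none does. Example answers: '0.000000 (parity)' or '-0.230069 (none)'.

0.143048 (none)

m-sum 0 ✓  L=6 even ✓  1≤3≤3 ✓
Π(2lᵢ+1) = 3×5×7 = 105
triangle coeff Δ(1,2,3) = 1/105
Σ_t [0,0]: t=0:+1/4 = 1/4
(3j)²=3/35 [(1 2 3; 0 0 0)], sign=-1
Σ_t [0,0]: t=0:+1/12 = 1/12
(3j)²=1/35 [(1 2 3; -1 1 0)], sign=-1
⇒ 4πI² = 9/35
I = (+1)√(9/35/(4π)) = 0.14304817
No selection rule forces the value: the integral is nonzero (none).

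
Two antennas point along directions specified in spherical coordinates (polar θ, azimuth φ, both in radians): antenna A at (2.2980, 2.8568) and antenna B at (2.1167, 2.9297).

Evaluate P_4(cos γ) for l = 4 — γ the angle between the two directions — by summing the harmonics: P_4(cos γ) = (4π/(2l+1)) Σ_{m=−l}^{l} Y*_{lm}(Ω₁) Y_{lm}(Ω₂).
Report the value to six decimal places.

0.826400

Addition theorem: P_4(cos γ) = (4π/9) Σ_m Y*_{lm}(Ω₁) Y_{lm}(Ω₂), m = −4…4:
  m=-4: Y*=(0.057657, -0.125180)  Y=(0.156260, 0.177006)  product (0.031167, -0.009355)
  m=-3: Y*=(0.227800, -0.261614)  Y=(0.326447, 0.240868)  product (0.137379, -0.030533)
  m=-2: Y*=(0.329133, -0.210771)  Y=(0.197546, 0.089117)  product (0.083802, -0.012306)
  m=-1: Y*=(0.021095, -0.006176)  Y=(-0.228437, -0.049142)  product (-0.005122, 0.000374)
  m=+0: Y*=(-0.362032, -0.000000)  Y=(-0.269076, 0.000000)  product (0.097414, 0.000000)
  m=+1: Y*=(-0.021095, -0.006176)  Y=(0.228437, -0.049142)  product (-0.005122, -0.000374)
  m=+2: Y*=(0.329133, 0.210771)  Y=(0.197546, -0.089117)  product (0.083802, 0.012306)
  m=+3: Y*=(-0.227800, -0.261614)  Y=(-0.326447, 0.240868)  product (0.137379, 0.030533)
  m=+4: Y*=(0.057657, 0.125180)  Y=(0.156260, -0.177006)  product (0.031167, 0.009355)
Total Σ_m = (0.591865, 0.000000). Multiply by 1.396263: (0.826400, 0.000000). P_4(cos γ) = 0.826400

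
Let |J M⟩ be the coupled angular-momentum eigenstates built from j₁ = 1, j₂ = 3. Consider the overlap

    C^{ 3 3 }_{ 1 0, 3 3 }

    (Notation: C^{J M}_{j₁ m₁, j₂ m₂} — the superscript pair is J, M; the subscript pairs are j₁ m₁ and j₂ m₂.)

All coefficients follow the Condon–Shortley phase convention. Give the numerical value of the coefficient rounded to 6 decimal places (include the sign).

−√(3/4) = -0.866025

√[7·1!1!5!/8! · 1!1!6!0!6!0!] = √(10800)
  +(−1)^1/∏(1,0,0,5,1,0)! = -1/120  (running -1/120)
⟨..|..⟩ = √(10800)·(-1/120) = -0.866025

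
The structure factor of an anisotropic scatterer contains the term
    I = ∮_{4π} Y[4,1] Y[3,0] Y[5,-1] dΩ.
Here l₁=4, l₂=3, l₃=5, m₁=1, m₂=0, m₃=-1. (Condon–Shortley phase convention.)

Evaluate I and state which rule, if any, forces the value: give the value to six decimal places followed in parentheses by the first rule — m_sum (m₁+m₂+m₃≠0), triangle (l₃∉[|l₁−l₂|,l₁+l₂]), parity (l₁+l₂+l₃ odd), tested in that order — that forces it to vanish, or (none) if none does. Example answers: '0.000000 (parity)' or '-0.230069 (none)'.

Checks pass: Σm=0; 12 even; l₃=5∈[1,7].
(2·4+1)(2·3+1)(2·5+1) = 693
Δ: 2! 6! 4! / 13! → 1/180180
sum: t=0:+1/576 t=1:−1/144 t=2:+1/576 = -1/288
3j²(4 3 5; 0 0 0) = Δ·Π!·Σ² = 20/1001  (sign +1)
sum: t=0:+1/432 t=1:−1/192 t=2:+1/1440 = -19/8640
3j²(4 3 5; 1 0 -1) = Δ·Π!·Σ² = 361/30030  (sign -1)
combine: 4πI² = 693·20/1001·361/30030 = 2166/13013
take √, sign -1: I = -0.11508947
No selection rule forces the value: the integral is nonzero (none).

-0.115089 (none)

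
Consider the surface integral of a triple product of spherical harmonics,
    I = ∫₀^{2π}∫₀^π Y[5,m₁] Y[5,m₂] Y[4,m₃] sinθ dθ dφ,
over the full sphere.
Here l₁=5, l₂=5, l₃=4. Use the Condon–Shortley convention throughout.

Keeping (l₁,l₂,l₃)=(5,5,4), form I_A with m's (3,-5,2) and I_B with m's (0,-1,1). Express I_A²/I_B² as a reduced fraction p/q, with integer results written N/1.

Same 5,5,4: normalisation and zero-m 3j drop out of the ratio.
A: Δ: 6! 4! 4! / 15! → 1/3153150; sum: t=0:+1/69120 = 1/69120; 3j²(5 5 4; 3 -5 2) = Δ·Π!·Σ² = 4/143  (sign +1)
B: Δ: 6! 4! 4! / 15! → 1/3153150; sum: t=1:−1/17280 t=2:+1/1152 t=3:−1/864 t=4:+1/6912 = -7/34560; 3j²(5 5 4; 0 -1 1) = Δ·Π!·Σ² = 1/429  (sign +1)
I_A²/I_B² = (4/143)/(1/429) = 12/1

12/1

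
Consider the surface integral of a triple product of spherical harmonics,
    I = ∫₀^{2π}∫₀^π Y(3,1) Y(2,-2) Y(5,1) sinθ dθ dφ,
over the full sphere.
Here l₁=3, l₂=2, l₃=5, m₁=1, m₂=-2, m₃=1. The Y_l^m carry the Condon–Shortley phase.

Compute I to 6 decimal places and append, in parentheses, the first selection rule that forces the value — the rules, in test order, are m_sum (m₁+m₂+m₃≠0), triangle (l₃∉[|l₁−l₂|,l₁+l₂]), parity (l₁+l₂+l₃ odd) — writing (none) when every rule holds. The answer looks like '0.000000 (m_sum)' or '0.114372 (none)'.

-0.092802 (none)

Checks pass: Σm=0; 10 even; l₃=5∈[1,5].
(2·3+1)(2·2+1)(2·5+1) = 385
Δ: 0! 6! 4! / 11! → 1/2310
sum: t=0:+1/144 = 1/144
3j²(3 2 5; 0 0 0) = Δ·Π!·Σ² = 10/231  (sign -1)
sum: t=0:+1/1152 = 1/1152
3j²(3 2 5; 1 -2 1) = Δ·Π!·Σ² = 1/154  (sign +1)
combine: 4πI² = 385·10/231·1/154 = 25/231
take √, sign -1: I = -0.09280237
No selection rule forces the value: the integral is nonzero (none).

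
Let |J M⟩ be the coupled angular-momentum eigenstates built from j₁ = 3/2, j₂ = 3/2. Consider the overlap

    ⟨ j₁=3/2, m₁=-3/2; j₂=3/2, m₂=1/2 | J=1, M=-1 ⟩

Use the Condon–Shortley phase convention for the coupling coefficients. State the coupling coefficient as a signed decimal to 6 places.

+0.547723  (= +√(3/10))

√[3·2!1!1!/5! · 0!3!2!1!0!2!] = √(6/5)
  +(−1)^2/∏(2,0,1,0,0,1)! = 1/2  (running 1/2)
⟨..|..⟩ = √(6/5)·(1/2) = +0.547723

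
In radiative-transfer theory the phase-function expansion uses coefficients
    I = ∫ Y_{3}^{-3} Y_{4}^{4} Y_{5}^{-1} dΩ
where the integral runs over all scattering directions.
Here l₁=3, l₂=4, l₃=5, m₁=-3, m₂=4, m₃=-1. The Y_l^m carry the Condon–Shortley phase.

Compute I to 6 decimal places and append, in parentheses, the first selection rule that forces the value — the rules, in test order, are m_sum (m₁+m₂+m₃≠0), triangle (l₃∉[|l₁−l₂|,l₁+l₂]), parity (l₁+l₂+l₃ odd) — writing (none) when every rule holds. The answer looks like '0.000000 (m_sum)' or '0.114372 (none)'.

0.050679 (none)

m-sum 0 ✓  L=12 even ✓  1≤5≤7 ✓
Π(2lᵢ+1) = 7×9×11 = 693
triangle coeff Δ(3,4,5) = 1/180180
Σ_t [0,2]: t=0:+1/576 t=1:−1/144 t=2:+1/576 = -1/288
(3j)²=20/1001 [(3 4 5; 0 0 0)], sign=+1
Σ_t [2,2]: t=2:+1/34560 = 1/34560
(3j)²=1/429 [(3 4 5; -3 4 -1)], sign=+1
⇒ 4πI² = 60/1859
I = (+1)√(60/1859/(4π)) = 0.05067935
No selection rule forces the value: the integral is nonzero (none).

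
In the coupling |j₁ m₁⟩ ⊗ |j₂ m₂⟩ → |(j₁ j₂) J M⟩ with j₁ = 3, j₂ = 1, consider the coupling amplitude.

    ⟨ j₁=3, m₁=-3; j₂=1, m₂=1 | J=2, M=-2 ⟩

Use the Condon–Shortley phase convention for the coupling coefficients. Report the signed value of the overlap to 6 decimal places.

+√(5/7) = +0.845154

triangle: 2!*4!*0!/7! = 48/5040
(j±m)!: 0!*6!*2!*0!*0!*4! = 34560
prefactor² = (2J+1)*Δ*N² = 11520/7
  k=2: +1/(2!*0!*4!*0!*0!*0!) = 1/48
Σ = 1/48  ⇒  CG² = 11520/7*(1/48)² = 5/7
CG = +√(5/7) = +0.845154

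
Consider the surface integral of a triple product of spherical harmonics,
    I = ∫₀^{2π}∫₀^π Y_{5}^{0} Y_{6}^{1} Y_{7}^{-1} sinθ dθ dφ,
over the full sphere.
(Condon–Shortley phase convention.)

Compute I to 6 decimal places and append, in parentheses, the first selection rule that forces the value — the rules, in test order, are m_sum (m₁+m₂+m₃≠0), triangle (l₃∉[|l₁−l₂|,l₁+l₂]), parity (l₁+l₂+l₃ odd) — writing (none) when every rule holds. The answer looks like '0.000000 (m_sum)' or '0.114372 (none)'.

-0.083287 (none)

Checks pass: Σm=0; 18 even; l₃=7∈[1,11].
(2·5+1)(2·6+1)(2·7+1) = 2145
Δ: 4! 6! 8! / 19! → 1/174594420
sum: t=0:+1/4147200 t=1:−1/207360 t=2:+1/82944 t=3:−1/207360 t=4:+1/4147200 = 1/345600
3j²(5 6 7; 0 0 0) = Δ·Π!·Σ² = 420/46189  (sign -1)
sum: t=0:+1/14515200 t=1:−1/414720 t=2:+1/103680 t=3:−1/165888 t=4:+1/2073600 = 17/9676800
3j²(5 6 7; 0 1 -1) = Δ·Π!·Σ² = 85/19019  (sign +1)
combine: 4πI² = 2145·420/46189·85/19019 = 4500/51623
take √, sign -1: I = -0.08328748
No selection rule forces the value: the integral is nonzero (none).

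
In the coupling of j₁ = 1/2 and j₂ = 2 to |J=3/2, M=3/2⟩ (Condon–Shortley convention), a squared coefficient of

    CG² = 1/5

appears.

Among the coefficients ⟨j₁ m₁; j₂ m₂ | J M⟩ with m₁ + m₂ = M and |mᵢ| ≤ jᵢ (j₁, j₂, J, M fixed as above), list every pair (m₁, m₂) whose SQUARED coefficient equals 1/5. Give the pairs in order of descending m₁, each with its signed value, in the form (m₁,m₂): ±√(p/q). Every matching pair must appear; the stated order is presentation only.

(1/2,1): +√(1/5)

Admissible pairs with m₁+m₂ = M = 3/2: (-1/2,2), (1/2,1)
  (m₁,m₂)=(1/2,1): CG² = 1/5, CG = +√(1/5)   ← matches the target
  (m₁,m₂)=(-1/2,2): CG² = 4/5, CG = −√(4/5)
Pairs with CG² = 1/5: (1/2,1): +√(1/5)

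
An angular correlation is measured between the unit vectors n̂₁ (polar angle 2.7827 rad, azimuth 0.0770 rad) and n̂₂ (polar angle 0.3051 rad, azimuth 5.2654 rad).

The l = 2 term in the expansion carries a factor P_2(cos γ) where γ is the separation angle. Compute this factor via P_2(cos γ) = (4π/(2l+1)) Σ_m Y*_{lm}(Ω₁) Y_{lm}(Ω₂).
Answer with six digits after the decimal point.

0.570272

Expand P_2 via completeness: Σ_{m} conj(Y_{2,m}) at Ω₁ times Y_{2,m} at Ω₂ —
  [-2]  conj(Y_{2,-2})(Ω₁) = 0.04709 + 0.00731j ; Y_{2,-2}(Ω₂) = -0.01562 + 0.03116j ; Δ = -0.00096 + 0.00135j
  [-1]  conj(Y_{2,-1})(Ω₁) = -0.25331 - 0.01954j ; Y_{2,-1}(Ω₂) = 0.11626 + 0.18835j ; Δ = -0.02577 - 0.04998j
  [+0]  conj(Y_{2,0})(Ω₁) = 0.51406 + 0.00000j ; Y_{2,0}(Ω₂) = 0.54541 + 0.00000j ; Δ = 0.28037 + 0.00000j
  [+1]  conj(Y_{2,1})(Ω₁) = 0.25331 - 0.01954j ; Y_{2,1}(Ω₂) = -0.11626 + 0.18835j ; Δ = -0.02577 + 0.04998j
  [+2]  conj(Y_{2,2})(Ω₁) = 0.04709 - 0.00731j ; Y_{2,2}(Ω₂) = -0.01562 - 0.03116j ; Δ = -0.00096 - 0.00135j
Accumulated sum 0.22690 + 0.00000j; after 4π/(2l+1) scaling, 0.57027 + 0.00000j ⇒ P_2 = 0.570272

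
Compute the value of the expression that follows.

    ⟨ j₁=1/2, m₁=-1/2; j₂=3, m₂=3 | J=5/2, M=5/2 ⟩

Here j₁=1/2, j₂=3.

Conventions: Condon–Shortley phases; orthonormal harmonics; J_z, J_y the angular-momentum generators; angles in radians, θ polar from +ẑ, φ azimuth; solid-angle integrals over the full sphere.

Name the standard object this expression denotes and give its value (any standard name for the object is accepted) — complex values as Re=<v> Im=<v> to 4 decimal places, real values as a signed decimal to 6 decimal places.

This is a Clebsch–Gordan (vector-coupling) coefficient.
j₁+j₂−J=1  J+j₁−j₂=0  J−j₁+j₂=5  j₁+j₂+J+1=7
(j₁±m₁, j₂±m₂, J±M) = (0,1,6,0,5,0)
P² = 86400/7
sum k=1..1:
  [1] −1/120 = -1/120
S = -1/120
C² = P²·S² = 6/7 ; C = -0.925820

Clebsch–Gordan coefficient, −√(6/7) ≈ -0.925820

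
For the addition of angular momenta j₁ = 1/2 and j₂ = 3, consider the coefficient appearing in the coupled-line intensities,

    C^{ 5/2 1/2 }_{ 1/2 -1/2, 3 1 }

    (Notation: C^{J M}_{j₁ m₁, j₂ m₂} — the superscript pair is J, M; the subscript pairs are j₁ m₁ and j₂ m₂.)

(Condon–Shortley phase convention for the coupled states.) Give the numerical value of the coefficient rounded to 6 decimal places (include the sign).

-0.755929

j₁+j₂−J=1  J+j₁−j₂=0  J−j₁+j₂=5  j₁+j₂+J+1=7
(j₁±m₁, j₂±m₂, J±M) = (0,1,4,2,3,2)
P² = 576/7
sum k=1..1:
  [1] −1/12 = -1/12
S = -1/12
C² = P²·S² = 4/7 ; C = -0.755929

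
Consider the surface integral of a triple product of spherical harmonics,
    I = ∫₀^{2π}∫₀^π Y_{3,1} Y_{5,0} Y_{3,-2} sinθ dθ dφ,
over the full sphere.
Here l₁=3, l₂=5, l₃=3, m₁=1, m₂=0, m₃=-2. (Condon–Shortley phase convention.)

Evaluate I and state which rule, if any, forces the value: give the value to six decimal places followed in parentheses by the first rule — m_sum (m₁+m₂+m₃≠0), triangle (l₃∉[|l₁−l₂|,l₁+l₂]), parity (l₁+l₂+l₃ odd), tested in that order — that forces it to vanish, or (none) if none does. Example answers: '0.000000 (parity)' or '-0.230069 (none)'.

0.000000 (m_sum)

m-sum = 1 + 0 − 2 = -1 ≠ 0 ⇒ I = 0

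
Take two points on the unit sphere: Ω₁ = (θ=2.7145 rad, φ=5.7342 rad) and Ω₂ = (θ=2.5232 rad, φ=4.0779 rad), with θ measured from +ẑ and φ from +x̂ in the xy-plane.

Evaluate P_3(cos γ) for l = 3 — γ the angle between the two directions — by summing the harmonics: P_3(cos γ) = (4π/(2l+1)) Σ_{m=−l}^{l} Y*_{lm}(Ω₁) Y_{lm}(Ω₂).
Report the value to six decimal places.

-0.144217

Term-by-term m-sum for l=3 (normalisation 4π/7 = 1.795196):
  term(m=-3) = +0.000612-0.002332i   from Y*(Ω₁)=-0.002256-0.029568i, Y(Ω₂)=+0.076833+0.026547i
  term(m=-2) = -0.044016-0.007601i   from Y*(Ω₁)=-0.072684+0.142093i, Y(Ω₂)=+0.083192+0.267214i
  term(m=-1) = -0.015611+0.182133i   from Y*(Ω₁)=+0.358820-0.219494i, Y(Ω₂)=-0.257609+0.350007i
  term(m=+0) = +0.037696+0.000000i   from Y*(Ω₁)=-0.387914-0.000000i, Y(Ω₂)=-0.097176+0.000000i
  term(m=+1) = -0.015611-0.182133i   from Y*(Ω₁)=-0.358820-0.219494i, Y(Ω₂)=+0.257609+0.350007i
  term(m=+2) = -0.044016+0.007601i   from Y*(Ω₁)=-0.072684-0.142093i, Y(Ω₂)=+0.083192-0.267214i
  term(m=+3) = +0.000612+0.002332i   from Y*(Ω₁)=+0.002256-0.029568i, Y(Ω₂)=-0.076833+0.026547i
Accumulated sum -0.080335+0.000000i; after 4π/(2l+1) scaling, -0.144217+0.000000i ⇒ P_3 = -0.144217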